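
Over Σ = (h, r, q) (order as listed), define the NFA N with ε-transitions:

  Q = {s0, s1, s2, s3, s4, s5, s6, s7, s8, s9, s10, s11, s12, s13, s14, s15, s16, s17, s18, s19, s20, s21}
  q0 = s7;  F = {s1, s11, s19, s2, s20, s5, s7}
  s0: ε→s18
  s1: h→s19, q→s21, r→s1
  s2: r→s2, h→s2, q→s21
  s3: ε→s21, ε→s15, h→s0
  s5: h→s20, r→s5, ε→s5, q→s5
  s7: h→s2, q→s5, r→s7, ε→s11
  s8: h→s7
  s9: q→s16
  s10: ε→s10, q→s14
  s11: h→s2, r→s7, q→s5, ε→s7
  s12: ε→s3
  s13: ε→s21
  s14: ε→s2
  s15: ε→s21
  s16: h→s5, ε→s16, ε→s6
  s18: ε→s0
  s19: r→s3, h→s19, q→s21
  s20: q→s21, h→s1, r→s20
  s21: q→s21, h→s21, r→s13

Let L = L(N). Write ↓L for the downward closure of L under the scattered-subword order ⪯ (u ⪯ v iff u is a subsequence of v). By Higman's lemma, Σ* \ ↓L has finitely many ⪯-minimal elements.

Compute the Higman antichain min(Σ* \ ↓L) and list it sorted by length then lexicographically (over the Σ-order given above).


|Q|=22, |F|=7, |δ|=43 (14 ε).
min D↑ (7 st, q0=0, F={3}): 0:h→1,r→0,q→2 1:h→1,r→1,q→3 2:h→4,r→2,q→2 3:h→3,r→3,q→3 4:h→5,r→4,q→3 5:h→6,r→5,q→3 6:h→6,r→3,q→3 [Hopcroft].
'hq': run [13, 10, 2] end={s13,s21} ∉↓L; 2/2 single-dels accept.
'qhhhr': |S_i|=[13, 10, 9, 8, 7, 6] end={s0,s13,s15,s18,s21,s3} ∉↓L; 5/5 deletions ∈↓L.
2 minimals (antichain).

Antichain: [hq, qhhhr].


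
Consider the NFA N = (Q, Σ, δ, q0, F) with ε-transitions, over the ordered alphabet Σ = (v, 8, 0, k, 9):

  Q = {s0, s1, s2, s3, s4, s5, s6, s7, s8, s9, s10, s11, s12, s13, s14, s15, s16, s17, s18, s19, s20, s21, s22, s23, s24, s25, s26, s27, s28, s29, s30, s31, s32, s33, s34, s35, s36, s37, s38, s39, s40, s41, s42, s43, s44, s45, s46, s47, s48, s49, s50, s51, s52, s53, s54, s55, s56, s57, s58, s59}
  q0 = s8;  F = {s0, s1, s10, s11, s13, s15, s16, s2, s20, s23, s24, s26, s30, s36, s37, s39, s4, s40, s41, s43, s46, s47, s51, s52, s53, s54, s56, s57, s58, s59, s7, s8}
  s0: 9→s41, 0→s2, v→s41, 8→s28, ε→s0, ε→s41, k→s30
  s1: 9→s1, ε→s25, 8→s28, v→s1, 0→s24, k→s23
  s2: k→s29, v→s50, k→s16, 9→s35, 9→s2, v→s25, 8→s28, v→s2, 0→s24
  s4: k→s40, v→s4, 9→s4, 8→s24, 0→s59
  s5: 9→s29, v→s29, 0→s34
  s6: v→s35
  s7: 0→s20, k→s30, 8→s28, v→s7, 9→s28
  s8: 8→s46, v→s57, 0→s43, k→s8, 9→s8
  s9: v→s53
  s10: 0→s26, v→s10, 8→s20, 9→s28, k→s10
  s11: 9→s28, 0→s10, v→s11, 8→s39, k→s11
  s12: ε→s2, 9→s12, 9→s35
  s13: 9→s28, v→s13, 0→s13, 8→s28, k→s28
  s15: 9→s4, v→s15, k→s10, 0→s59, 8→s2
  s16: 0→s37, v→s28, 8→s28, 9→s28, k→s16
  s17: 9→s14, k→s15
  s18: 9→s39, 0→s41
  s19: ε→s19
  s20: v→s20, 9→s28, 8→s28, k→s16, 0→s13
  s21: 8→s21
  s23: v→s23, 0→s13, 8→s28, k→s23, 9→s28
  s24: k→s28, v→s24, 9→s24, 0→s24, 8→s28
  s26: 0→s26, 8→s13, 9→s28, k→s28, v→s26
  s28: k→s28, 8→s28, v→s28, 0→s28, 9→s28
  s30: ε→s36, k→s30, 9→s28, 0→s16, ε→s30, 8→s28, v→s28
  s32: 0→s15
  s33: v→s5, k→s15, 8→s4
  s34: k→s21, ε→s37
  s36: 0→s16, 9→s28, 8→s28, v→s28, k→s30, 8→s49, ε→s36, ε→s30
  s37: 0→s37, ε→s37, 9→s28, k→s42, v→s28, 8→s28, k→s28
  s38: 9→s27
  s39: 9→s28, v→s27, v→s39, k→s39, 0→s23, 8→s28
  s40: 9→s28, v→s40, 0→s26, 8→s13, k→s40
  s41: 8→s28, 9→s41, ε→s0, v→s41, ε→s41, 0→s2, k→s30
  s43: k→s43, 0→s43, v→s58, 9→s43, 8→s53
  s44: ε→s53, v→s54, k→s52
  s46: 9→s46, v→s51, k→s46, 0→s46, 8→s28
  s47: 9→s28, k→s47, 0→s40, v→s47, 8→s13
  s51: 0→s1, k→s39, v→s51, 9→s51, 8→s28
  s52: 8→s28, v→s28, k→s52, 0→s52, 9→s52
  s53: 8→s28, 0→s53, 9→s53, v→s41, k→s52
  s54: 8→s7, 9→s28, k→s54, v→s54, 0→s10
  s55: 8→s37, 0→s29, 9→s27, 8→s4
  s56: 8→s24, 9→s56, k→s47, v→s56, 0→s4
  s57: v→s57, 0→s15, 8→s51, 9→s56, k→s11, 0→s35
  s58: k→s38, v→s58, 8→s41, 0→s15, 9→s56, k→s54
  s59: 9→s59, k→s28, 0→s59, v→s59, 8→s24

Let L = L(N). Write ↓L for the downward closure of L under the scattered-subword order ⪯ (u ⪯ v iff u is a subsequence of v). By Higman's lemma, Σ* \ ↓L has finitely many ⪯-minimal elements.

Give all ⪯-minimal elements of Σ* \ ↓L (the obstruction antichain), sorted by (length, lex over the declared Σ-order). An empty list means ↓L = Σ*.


min(Σ*\↓L) = [88, vk9, v00k, v98k, 08kv].

|Q|=60, |F|=32, |δ|=212 (14 ε).
min D↑ (31 st, q0=0, F={8}): 0:v→1,8→2,0→3,k→0,9→0 1:v→1,8→4,0→5,k→6,9→7 2:v→4,8→8,0→2,k→2,9→2 3:v→9,8→10,0→3,k→3,9→3 4:v→4,8→8,0→11,k→12,9→4 5:v→5,8→13,0→14,k→15,9→16 6:v→6,8→12,0→15,k→6,9→8 7:v→7,8→17,0→16,k→18,9→7 8:v→8,8→8,0→8,k→8,9→8 9:v→9,8→19,0→5,k→20,9→7 10:v→19,8→8,0→10,k→21,9→10 11:v→11,8→8,0→17,k→22,9→11 12:v→12,8→8,0→22,k→12,9→8 13:v→13,8→8,0→17,k→23,9→13 14:v→14,8→17,0→14,k→8,9→14 15:v→15,8→24,0→25,k→15,9→8 16:v→16,8→17,0→14,k→26,9→16 17:v→17,8→8,0→17,k→8,9→17 18:v→18,8→27,0→26,k→18,9→8 19:v→19,8→8,0→13,k→28,9→19 20:v→20,8→29,0→15,k→20,9→8 21:v→8,8→8,0→21,k→21,9→21 22:v→22,8→8,0→27,k→22,9→8 23:v→8,8→8,0→30,k→23,9→8 24:v→24,8→8,0→27,k→23,9→8 25:v→25,8→27,0→25,k→8,9→8 26:v→26,8→27,0→25,k→26,9→8 27:v→27,8→8,0→27,k→8,9→8 28:v→8,8→8,0→23,k→28,9→8 29:v→29,8→8,0→24,k→28,9→8 30:v→8,8→8,0→30,k→8,9→8 [Hopcroft].
'88': |S_i|=[41, 26, 2] end={s28,s49} rej; 2/2 del acc.
'vk9': N↓-sim [41, 36, 21, 2] end={s27,s28} rej; 3/3 deletions ∈↓L.
'v00k': run [41, 36, 20, 7, 2] end={s28,s42} rej; 4/4 deletions ∈↓L.
'v98k': |S_i|=[41, 36, 27, 4, 1] end={s28} ∉↓L; 4/4 single-dels accept.
'08kv': N↓-sim [41, 38, 20, 9, 1] end={s28} — reject; 4/4 single-dels accept.
5 words, ⪯-incomp.


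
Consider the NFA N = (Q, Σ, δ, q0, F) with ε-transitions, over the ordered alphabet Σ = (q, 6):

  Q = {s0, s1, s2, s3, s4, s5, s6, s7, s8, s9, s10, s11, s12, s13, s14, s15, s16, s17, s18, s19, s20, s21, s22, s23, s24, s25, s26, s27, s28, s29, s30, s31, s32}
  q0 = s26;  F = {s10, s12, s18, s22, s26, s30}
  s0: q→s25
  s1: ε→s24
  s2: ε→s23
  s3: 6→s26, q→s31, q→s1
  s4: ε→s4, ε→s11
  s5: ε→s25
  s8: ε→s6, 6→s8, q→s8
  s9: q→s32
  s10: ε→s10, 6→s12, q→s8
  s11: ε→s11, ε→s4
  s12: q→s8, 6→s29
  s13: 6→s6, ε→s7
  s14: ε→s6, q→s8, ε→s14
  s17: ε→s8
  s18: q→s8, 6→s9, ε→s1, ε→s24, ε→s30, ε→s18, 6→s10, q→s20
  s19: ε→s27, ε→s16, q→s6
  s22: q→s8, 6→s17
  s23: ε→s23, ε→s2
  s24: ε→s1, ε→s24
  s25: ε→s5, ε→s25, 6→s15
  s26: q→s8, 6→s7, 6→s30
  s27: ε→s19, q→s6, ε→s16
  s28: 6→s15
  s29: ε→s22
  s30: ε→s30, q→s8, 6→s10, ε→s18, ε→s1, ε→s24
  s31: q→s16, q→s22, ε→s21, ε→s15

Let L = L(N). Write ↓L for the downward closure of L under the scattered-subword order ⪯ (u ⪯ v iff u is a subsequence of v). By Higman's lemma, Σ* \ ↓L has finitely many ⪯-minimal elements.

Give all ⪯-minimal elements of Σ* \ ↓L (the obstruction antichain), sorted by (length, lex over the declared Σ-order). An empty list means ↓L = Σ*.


Antichain: [q, 66666].

|Q|=33, |F|=6, |δ|=64 (34 ε).
min D↑ (6 st, q0=0, F={1}): 0:q→1,6→2 1:q→1,6→1 2:q→1,6→3 3:q→1,6→4 4:q→1,6→5 5:q→1,6→1 [Hopcroft].
'q': |S_i|=[16, 4] end={s20,s32,s6,s8} — reject; 1/1 del acc.
'66666': run [16, 15, 9, 6, 5, 3] end={s17,s6,s8} — reject; 5/5 del acc.
2 words, ⪯-incomp.


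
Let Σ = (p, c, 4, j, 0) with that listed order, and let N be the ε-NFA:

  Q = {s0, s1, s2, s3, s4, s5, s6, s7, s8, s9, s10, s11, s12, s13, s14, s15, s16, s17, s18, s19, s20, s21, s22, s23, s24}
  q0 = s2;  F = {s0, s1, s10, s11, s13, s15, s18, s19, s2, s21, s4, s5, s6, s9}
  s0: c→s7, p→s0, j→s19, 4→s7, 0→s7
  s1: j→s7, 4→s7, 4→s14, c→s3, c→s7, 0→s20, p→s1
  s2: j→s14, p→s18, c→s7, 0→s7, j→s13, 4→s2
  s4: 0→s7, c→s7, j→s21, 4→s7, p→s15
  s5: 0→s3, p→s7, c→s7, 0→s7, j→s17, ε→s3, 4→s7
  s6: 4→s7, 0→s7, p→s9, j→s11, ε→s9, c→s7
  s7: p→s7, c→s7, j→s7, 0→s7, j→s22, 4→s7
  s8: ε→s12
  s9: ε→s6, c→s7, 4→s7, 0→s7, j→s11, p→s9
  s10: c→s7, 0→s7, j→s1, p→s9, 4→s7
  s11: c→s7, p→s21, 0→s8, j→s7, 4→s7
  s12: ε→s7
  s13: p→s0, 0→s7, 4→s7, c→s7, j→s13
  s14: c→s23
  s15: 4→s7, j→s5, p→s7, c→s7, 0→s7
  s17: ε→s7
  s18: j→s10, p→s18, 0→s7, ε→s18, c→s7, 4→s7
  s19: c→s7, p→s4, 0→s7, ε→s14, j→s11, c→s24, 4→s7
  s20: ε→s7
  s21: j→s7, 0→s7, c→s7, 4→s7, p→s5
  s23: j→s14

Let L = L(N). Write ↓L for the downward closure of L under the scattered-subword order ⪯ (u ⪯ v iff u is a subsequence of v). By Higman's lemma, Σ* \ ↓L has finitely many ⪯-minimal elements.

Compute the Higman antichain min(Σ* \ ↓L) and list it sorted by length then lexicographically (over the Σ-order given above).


Antichain: [c, 0, p4, j4, pjjj, jpjppp].

|Q|=25, |F|=14, |δ|=92 (9 ε).
min D↑ (14 st, q0=0, F={2}): 0:p→1,c→2,4→0,j→3,0→2 1:p→1,c→2,4→2,j→4,0→2 2:p→2,c→2,4→2,j→2,0→2 3:p→5,c→2,4→2,j→3,0→2 4:p→6,c→2,4→2,j→7,0→2 5:p→5,c→2,4→2,j→8,0→2 6:p→6,c→2,4→2,j→9,0→2 7:p→7,c→2,4→2,j→2,0→2 8:p→10,c→2,4→2,j→9,0→2 9:p→11,c→2,4→2,j→2,0→2 10:p→12,c→2,4→2,j→11,0→2 11:p→13,c→2,4→2,j→2,0→2 12:p→2,c→2,4→2,j→13,0→2 13:p→2,c→2,4→2,j→2,0→2 (ε-aug+det+¬).
'c': N↓-sim [24, 6] end={s14,s22,s23,s24,s3,s7} — reject; 1/1 del acc.
'0': |S_i|=[24, 6] end={s12,s20,s22,s3,s7,s8} ∉↓L; 1/1 del acc.
'p4': |S_i|=[24, 22, 4] end={s14,s22,s23,s7} ∉↓L; 2/2 del acc.
'j4': N↓-sim [24, 22, 4] end={s14,s22,s23,s7} rej; 2/2 single-dels accept.
'pjjj': run [24, 22, 20, 13, 5] end={s14,s17,s22,s23,s7} — reject; 4/4 deletions ∈↓L.
'jpjppp': |S_i|=[24, 22, 20, 15, 8, 6, 2] end={s22,s7} rej; 6/6 deletions ∈↓L.
6 words, ⪯-incomp.


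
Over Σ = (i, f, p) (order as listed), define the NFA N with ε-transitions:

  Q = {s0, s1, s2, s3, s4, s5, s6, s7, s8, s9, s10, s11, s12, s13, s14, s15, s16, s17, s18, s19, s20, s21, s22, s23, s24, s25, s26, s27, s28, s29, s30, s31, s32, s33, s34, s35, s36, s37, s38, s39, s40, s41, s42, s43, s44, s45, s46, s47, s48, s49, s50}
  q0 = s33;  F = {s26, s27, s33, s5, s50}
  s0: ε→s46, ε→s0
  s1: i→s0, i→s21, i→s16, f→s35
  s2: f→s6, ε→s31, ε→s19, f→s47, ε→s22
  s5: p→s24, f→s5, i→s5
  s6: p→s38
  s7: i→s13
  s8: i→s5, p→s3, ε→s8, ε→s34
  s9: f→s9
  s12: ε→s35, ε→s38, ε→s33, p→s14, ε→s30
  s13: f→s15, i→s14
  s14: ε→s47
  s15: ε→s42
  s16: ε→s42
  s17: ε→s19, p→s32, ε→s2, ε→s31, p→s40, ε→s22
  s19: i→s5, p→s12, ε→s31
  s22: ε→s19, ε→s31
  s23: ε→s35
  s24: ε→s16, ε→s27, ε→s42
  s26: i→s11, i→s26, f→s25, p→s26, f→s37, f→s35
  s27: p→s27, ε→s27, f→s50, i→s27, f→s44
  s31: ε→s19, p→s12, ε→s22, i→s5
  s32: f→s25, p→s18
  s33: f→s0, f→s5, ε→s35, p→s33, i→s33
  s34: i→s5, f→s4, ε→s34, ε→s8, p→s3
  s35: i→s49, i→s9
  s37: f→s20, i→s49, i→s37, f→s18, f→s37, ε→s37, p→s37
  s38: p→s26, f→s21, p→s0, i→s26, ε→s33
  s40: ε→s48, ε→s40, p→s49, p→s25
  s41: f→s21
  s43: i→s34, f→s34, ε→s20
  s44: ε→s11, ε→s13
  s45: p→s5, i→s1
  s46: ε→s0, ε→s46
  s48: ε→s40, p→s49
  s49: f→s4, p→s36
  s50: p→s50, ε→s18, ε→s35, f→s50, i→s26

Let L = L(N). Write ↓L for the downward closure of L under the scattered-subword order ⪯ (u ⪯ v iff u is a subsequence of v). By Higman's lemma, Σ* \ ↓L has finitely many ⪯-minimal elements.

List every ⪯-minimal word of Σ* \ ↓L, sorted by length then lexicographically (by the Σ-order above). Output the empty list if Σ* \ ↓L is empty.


|Q|=51, |F|=5, |δ|=110 (43 ε).
min D↑ (6 st, q0=0, F={5}): 0:i→0,f→1,p→0 1:i→1,f→1,p→2 2:i→2,f→3,p→2 3:i→4,f→3,p→3 4:i→4,f→5,p→4 5:i→5,f→5,p→5 [Hopcroft].
'fpfif': N↓-sim [25, 24, 21, 18, 13, 9] end={s18,s20,s25,s35,s36,s37,s4,s49,s9} ∉↓L; 5/5 deletions ∈↓L.
1 words, ⪯-incomp.

A = [fpfif].


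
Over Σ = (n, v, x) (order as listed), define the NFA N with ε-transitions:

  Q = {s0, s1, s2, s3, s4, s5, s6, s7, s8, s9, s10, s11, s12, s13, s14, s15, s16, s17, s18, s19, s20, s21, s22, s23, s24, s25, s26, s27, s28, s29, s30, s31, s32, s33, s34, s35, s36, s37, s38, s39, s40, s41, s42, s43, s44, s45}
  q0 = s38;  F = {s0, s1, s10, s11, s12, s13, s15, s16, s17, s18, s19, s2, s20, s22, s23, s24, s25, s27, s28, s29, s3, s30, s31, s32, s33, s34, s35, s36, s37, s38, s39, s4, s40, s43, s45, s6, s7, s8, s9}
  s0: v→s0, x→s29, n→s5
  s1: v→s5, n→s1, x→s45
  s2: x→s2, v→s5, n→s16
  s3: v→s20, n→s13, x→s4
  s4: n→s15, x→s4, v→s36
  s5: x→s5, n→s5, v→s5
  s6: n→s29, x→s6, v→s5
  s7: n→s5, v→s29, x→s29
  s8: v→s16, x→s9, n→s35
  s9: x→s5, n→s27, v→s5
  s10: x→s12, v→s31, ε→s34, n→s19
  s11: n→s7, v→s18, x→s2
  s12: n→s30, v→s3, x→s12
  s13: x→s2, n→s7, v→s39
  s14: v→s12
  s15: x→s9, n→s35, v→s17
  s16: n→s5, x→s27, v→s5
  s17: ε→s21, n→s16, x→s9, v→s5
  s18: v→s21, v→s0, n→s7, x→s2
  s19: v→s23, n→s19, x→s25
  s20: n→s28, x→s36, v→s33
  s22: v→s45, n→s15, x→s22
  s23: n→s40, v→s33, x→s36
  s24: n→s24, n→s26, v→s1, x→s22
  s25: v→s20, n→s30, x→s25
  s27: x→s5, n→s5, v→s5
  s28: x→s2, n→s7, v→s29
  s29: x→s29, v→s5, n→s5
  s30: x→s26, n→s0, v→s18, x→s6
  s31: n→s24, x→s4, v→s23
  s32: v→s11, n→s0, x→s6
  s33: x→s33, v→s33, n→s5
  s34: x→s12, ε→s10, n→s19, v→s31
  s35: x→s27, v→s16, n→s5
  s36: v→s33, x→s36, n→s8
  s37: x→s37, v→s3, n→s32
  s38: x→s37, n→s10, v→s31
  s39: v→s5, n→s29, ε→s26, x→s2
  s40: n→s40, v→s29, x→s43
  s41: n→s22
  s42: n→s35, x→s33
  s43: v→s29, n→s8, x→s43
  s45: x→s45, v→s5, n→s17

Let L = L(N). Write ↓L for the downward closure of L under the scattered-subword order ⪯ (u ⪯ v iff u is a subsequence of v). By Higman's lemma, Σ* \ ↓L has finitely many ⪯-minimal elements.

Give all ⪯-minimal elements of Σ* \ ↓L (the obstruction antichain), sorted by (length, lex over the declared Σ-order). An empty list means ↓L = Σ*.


Antichain: [vnvv, vvvn, xnnn, xnxv, nnvvn, vxnxx].

|Q|=46, |F|=39, |δ|=131 (4 ε).
min D↑ (39 st, q0=0, F={25}): 0:n→1,v→2,x→3 1:n→4,v→2,x→5 2:n→6,v→7,x→8 3:n→9,v→10,x→3 4:n→4,v→7,x→11 5:n→12,v→10,x→5 6:n→6,v→13,x→14 7:n→15,v→16,x→17 8:n→18,v→17,x→8 9:n→19,v→20,x→21 10:n→22,v→23,x→8 11:n→12,v→23,x→11 12:n→19,v→24,x→21 13:n→13,v→25,x→26 14:n→18,v→26,x→14 15:n→15,v→27,x→28 16:n→25,v→16,x→16 17:n→29,v→16,x→17 18:n→30,v→31,x→32 19:n→25,v→19,x→27 20:n→33,v→24,x→34 21:n→27,v→25,x→21 22:n→33,v→35,x→34 23:n→36,v→16,x→17 24:n→33,v→19,x→34 25:n→25,v→25,x→25 26:n→31,v→25,x→26 27:n→25,v→25,x→27 28:n→29,v→27,x→28 29:n→30,v→37,x→32 30:n→25,v→37,x→38 31:n→37,v→25,x→32 32:n→38,v→25,x→25 33:n→25,v→27,x→27 34:n→37,v→25,x→34 35:n→27,v→25,x→34 36:n→33,v→27,x→34 37:n→25,v→25,x→38 38:n→25,v→25,x→25 [Hopcroft].
'vnvv': |S_i|=[42, 32, 22, 12, 1] end={s5} ∉↓L; 4/4 single-dels accept.
'vvvn': run [42, 32, 24, 7, 1] end={s5} rej; 4/4 del acc.
'xnnn': run [42, 33, 22, 7, 1] end={s5} — reject; 4/4 deletions ∈↓L.
'xnxv': run [42, 33, 22, 8, 1] end={s5} — reject; 4/4 deletions ∈↓L.
'nnvvn': |S_i|=[42, 40, 32, 24, 7, 1] end={s5} rej; 5/5 deletions ∈↓L.
'vxnxx': N↓-sim [42, 32, 17, 9, 3, 1] end={s5} ∉↓L; 5/5 single-dels accept.
6 obstructions.


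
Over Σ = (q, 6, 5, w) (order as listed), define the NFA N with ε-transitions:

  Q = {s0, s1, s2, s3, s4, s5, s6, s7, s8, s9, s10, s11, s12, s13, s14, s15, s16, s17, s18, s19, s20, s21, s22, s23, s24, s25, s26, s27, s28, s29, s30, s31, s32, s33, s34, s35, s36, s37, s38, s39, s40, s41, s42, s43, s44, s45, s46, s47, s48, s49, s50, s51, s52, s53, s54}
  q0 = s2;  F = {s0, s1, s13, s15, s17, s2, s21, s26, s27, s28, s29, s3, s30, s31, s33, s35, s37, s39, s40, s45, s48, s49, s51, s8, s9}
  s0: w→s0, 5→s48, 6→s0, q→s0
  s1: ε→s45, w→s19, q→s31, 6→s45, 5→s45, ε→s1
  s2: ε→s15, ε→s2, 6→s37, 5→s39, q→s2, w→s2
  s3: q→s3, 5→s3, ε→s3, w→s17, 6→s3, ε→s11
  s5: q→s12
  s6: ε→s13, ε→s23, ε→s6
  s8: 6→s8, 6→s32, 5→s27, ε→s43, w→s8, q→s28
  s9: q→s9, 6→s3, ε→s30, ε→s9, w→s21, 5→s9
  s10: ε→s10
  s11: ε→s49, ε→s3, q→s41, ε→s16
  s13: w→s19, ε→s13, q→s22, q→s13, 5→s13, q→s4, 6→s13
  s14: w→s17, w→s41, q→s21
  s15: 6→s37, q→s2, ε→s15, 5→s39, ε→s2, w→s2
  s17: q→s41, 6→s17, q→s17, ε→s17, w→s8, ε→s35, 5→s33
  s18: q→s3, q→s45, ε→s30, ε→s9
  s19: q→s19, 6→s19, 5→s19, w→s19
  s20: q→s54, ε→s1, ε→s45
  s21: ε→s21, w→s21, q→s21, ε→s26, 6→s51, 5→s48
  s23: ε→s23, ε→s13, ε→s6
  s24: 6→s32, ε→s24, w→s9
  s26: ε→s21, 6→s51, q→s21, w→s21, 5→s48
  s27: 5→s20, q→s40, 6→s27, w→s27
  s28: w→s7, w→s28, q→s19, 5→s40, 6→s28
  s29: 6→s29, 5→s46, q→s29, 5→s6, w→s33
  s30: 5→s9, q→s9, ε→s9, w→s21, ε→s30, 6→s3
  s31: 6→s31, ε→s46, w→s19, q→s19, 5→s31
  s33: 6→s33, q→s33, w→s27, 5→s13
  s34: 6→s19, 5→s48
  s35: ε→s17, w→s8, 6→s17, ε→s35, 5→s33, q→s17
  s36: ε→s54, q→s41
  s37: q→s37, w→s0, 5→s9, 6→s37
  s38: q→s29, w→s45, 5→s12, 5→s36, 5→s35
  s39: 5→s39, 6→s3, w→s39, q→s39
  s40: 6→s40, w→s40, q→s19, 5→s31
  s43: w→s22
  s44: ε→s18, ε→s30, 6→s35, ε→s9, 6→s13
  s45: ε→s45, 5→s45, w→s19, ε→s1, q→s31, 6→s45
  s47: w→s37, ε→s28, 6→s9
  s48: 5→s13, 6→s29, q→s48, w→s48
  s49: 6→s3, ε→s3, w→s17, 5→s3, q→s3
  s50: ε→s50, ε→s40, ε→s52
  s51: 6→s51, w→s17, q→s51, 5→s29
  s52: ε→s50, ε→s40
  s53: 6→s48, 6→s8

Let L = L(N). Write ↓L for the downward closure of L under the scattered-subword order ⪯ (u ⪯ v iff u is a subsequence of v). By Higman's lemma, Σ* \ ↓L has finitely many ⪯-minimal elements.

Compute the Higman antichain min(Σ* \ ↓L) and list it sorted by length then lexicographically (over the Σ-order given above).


min(Σ*\↓L) = [6w55w, 56wwqq].

|Q|=55, |F|=25, |δ|=185 (50 ε).
min D↑ (20 st, q0=0, F={14}): 0:q→0,6→1,5→2,w→0 1:q→1,6→1,5→3,w→4 2:q→2,6→5,5→2,w→2 3:q→3,6→5,5→3,w→6 4:q→4,6→4,5→7,w→4 5:q→5,6→5,5→5,w→8 6:q→6,6→9,5→7,w→6 7:q→7,6→10,5→11,w→7 8:q→8,6→8,5→12,w→13 9:q→9,6→9,5→10,w→8 10:q→10,6→10,5→11,w→12 11:q→11,6→11,5→11,w→14 12:q→12,6→12,5→11,w→15 13:q→16,6→13,5→15,w→13 14:q→14,6→14,5→14,w→14 15:q→17,6→15,5→18,w→15 16:q→14,6→16,5→17,w→16 17:q→14,6→17,5→19,w→17 18:q→19,6→18,5→18,w→14 19:q→14,6→19,5→19,w→14 (ε-aug+det+¬).
'6w55w': N↓-sim [39, 36, 29, 17, 12, 1] end={s19} — reject; 5/5 single-dels accept.
'56wwqq': |S_i|=[39, 35, 29, 21, 15, 7, 1] end={s19} rej; 6/6 del acc.
2 obstructions.


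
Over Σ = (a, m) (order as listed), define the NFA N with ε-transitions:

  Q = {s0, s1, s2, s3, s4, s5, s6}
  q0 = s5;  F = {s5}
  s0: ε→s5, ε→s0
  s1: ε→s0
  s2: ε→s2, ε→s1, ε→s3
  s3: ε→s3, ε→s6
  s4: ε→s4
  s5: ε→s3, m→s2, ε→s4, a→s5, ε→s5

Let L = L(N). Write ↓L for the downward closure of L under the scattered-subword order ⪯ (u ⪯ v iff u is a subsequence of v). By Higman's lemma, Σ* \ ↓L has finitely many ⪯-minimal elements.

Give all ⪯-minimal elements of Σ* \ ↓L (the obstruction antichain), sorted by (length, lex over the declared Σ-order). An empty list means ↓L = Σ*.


A = [].

|Q|=7, |F|=1, |δ|=14 (12 ε).
min D↑ (1 st, q0=0, F={}): 0:a→0,m→0 (ε-aug+det+¬).
L(D↑) = ∅ ⇒ ↓L = Σ*.


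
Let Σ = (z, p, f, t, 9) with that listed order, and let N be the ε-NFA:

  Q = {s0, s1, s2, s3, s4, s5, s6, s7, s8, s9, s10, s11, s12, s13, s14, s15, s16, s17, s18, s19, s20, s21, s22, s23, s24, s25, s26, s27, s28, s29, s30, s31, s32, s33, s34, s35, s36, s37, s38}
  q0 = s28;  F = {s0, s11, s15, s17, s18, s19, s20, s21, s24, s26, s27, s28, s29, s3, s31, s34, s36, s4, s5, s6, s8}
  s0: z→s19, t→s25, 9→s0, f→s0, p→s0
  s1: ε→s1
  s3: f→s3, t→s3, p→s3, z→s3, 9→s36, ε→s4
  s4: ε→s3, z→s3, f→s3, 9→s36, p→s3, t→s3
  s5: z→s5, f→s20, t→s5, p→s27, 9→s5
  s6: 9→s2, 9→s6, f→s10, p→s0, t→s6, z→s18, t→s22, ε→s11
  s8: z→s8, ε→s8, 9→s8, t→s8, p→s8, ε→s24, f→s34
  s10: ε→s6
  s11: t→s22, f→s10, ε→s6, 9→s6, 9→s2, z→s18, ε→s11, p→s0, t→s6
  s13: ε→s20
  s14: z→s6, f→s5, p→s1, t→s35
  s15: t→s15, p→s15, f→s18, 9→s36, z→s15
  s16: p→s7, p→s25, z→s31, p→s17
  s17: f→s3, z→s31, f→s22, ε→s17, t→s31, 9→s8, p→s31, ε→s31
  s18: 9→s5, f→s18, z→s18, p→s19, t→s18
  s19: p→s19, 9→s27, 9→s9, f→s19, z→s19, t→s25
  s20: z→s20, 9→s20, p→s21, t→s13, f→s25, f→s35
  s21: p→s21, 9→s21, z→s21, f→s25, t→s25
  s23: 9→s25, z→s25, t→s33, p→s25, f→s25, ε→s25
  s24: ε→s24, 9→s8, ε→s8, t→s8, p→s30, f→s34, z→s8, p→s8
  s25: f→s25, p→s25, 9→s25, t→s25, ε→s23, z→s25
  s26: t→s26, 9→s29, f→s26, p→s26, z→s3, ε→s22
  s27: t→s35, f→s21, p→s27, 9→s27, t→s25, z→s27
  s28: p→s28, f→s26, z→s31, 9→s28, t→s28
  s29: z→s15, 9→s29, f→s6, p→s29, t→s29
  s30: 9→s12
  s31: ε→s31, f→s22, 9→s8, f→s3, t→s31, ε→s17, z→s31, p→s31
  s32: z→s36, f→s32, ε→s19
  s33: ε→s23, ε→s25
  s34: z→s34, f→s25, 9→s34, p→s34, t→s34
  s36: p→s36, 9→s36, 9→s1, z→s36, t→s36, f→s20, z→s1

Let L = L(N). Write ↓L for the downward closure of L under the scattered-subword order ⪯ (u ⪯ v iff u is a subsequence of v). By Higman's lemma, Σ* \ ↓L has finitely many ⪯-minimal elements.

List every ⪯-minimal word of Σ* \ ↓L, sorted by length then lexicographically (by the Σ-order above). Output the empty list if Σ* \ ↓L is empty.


|Q|=39, |F|=21, |δ|=160 (22 ε).
min D↑ (18 st, q0=0, F={11}): 0:z→1,p→0,f→2,t→0,9→0 1:z→1,p→1,f→3,t→1,9→4 2:z→3,p→2,f→2,t→2,9→5 3:z→3,p→3,f→3,t→3,9→6 4:z→4,p→4,f→7,t→4,9→4 5:z→8,p→5,f→9,t→5,9→5 6:z→6,p→6,f→10,t→6,9→6 7:z→7,p→7,f→11,t→7,9→7 8:z→8,p→8,f→12,t→8,9→6 9:z→12,p→13,f→9,t→9,9→9 10:z→10,p→14,f→11,t→10,9→10 11:z→11,p→11,f→11,t→11,9→11 12:z→12,p→15,f→12,t→12,9→16 13:z→15,p→13,f→13,t→11,9→13 14:z→14,p→14,f→11,t→11,9→14 15:z→15,p→15,f→15,t→11,9→17 16:z→16,p→17,f→10,t→16,9→16 17:z→17,p→17,f→14,t→11,9→17 (ε-aug+det+¬).
'z9ff': run [33, 25, 17, 8, 4] end={s23,s25,s33,s35} rej; 4/4 single-dels accept.
'f9fpt': run [33, 26, 23, 18, 9, 4] end={s23,s25,s33,s35} rej; 5/5 single-dels accept.
2 minimals (antichain).

A = [z9ff, f9fpt].


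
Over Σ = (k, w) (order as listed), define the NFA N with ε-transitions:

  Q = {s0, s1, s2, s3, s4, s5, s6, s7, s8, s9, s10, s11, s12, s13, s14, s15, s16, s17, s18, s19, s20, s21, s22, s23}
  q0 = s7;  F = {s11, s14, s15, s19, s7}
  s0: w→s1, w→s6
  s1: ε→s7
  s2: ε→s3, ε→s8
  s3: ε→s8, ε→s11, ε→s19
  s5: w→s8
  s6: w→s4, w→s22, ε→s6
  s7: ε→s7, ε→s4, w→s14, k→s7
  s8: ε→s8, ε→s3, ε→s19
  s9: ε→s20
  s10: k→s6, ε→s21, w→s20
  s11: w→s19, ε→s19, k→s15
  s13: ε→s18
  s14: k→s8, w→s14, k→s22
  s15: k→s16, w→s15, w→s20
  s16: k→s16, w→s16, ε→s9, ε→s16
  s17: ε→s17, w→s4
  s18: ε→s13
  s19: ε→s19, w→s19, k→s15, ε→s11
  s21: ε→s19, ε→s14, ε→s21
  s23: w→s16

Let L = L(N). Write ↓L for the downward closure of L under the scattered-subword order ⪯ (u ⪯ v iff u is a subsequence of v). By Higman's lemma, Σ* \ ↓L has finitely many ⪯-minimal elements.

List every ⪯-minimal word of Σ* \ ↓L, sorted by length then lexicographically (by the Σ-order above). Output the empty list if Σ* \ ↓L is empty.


|Q|=24, |F|=5, |δ|=48 (25 ε).
min D↑ (5 st, q0=0, F={4}): 0:k→0,w→1 1:k→2,w→1 2:k→3,w→2 3:k→4,w→3 4:k→4,w→4 [Hopcroft].
'wkkk': run [12, 10, 9, 4, 3] end={s16,s20,s9} — reject; 4/4 del acc.
1 obstructions.

Antichain: [wkkk].


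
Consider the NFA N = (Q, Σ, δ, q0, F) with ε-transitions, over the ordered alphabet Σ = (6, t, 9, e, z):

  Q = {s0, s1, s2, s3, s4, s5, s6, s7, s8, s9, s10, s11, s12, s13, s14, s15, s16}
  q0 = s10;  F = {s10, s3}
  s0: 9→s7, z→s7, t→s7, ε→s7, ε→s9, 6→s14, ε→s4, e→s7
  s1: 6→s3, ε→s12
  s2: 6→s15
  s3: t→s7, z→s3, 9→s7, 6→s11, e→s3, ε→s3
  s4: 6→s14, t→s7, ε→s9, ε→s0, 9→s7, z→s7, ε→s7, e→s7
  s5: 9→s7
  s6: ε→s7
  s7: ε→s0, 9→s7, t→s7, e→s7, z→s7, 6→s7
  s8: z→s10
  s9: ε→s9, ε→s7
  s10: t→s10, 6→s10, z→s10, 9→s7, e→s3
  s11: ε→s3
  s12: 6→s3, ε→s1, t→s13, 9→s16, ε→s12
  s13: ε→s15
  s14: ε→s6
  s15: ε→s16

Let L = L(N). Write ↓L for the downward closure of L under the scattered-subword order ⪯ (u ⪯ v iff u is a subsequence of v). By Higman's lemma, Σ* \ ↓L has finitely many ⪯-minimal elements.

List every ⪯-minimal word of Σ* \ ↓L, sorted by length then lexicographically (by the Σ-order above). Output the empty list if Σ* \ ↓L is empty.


|Q|=17, |F|=2, |δ|=50 (18 ε).
min D↑ (3 st, q0=0, F={1}): 0:6→0,t→0,9→1,e→2,z→0 1:6→1,t→1,9→1,e→1,z→1 2:6→2,t→1,9→1,e→2,z→2 (ε-aug+det+¬).
'9': |S_i|=[9, 6] end={s0,s14,s4,s6,s7,s9} rej; 1/1 del acc.
'et': N↓-sim [9, 8, 6] end={s0,s14,s4,s6,s7,s9} — reject; 2/2 del acc.
2 words, ⪯-incomp.

min(Σ*\↓L) = [9, et].


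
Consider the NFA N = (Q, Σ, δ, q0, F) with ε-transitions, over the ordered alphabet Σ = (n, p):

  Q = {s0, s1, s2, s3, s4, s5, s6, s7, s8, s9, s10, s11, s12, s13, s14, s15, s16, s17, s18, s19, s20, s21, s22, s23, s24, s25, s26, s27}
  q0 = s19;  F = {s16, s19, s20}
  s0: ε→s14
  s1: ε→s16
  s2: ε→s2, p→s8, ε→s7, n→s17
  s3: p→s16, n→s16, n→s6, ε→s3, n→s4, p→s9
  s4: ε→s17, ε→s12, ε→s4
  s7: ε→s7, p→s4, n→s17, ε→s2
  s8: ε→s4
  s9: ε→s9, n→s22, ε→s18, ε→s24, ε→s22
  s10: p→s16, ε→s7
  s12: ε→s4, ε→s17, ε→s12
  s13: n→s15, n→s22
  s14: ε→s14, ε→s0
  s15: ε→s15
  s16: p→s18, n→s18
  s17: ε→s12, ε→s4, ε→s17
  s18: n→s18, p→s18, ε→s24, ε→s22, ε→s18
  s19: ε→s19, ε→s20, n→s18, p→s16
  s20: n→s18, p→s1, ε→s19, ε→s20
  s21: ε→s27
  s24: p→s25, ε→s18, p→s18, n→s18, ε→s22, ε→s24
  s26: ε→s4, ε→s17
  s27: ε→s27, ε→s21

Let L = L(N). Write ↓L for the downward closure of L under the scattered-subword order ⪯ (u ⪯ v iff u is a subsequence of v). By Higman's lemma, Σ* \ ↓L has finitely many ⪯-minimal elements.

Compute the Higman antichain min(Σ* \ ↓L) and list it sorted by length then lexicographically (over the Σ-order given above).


min(Σ*\↓L) = [n, pp].

|Q|=28, |F|=3, |δ|=64 (40 ε).
min D↑ (3 st, q0=0, F={1}): 0:n→1,p→2 1:n→1,p→1 2:n→1,p→1 (ε-aug+det+¬).
'n': N↓-sim [8, 4] end={s18,s22,s24,s25} rej; 1/1 del acc.
'pp': |S_i|=[8, 6, 4] end={s18,s22,s24,s25} — reject; 2/2 deletions ∈↓L.
2 minimals (antichain).


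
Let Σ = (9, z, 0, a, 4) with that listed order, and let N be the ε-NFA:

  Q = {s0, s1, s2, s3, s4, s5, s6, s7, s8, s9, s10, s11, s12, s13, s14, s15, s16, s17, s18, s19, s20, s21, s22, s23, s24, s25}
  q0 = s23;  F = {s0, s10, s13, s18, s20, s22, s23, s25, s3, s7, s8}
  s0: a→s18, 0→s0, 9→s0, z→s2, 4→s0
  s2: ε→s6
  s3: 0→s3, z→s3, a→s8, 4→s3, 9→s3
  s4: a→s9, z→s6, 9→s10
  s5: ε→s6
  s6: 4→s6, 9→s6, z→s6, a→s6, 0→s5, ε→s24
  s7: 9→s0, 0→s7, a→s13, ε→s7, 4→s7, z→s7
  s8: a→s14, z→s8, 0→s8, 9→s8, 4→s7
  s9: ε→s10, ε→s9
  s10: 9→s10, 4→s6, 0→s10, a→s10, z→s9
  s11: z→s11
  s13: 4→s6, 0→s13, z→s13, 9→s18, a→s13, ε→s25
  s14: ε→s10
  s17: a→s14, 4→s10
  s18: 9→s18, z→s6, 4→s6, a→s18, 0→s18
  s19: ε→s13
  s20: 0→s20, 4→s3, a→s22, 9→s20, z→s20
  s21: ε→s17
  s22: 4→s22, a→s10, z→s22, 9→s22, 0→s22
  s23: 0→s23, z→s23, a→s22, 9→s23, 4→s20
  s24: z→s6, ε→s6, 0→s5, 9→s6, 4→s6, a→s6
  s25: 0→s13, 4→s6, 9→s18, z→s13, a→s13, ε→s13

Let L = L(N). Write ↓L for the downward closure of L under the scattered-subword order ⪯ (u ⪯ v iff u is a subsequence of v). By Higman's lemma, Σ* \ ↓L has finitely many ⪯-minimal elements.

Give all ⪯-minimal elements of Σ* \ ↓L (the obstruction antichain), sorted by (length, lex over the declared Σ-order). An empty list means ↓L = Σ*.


min(Σ*\↓L) = [aa4, 44a49z].

|Q|=26, |F|=11, |δ|=83 (12 ε).
min D↑ (11 st, q0=0, F={5}): 0:9→0,z→0,0→0,a→1,4→2 1:9→1,z→1,0→1,a→3,4→1 2:9→2,z→2,0→2,a→1,4→4 3:9→3,z→3,0→3,a→3,4→5 4:9→4,z→4,0→4,a→6,4→4 5:9→5,z→5,0→5,a→5,4→5 6:9→6,z→6,0→6,a→3,4→7 7:9→8,z→7,0→7,a→9,4→7 8:9→8,z→5,0→8,a→10,4→8 9:9→10,z→9,0→9,a→9,4→5 10:9→10,z→5,0→10,a→10,4→5 [Hopcroft].
'aa4': run [17, 14, 9, 3] end={s24,s5,s6} ∉↓L; 3/3 single-dels accept.
'44a49z': N↓-sim [17, 16, 15, 13, 9, 6, 4] end={s2,s24,s5,s6} ∉↓L; 6/6 single-dels accept.
2 words, ⪯-incomp.


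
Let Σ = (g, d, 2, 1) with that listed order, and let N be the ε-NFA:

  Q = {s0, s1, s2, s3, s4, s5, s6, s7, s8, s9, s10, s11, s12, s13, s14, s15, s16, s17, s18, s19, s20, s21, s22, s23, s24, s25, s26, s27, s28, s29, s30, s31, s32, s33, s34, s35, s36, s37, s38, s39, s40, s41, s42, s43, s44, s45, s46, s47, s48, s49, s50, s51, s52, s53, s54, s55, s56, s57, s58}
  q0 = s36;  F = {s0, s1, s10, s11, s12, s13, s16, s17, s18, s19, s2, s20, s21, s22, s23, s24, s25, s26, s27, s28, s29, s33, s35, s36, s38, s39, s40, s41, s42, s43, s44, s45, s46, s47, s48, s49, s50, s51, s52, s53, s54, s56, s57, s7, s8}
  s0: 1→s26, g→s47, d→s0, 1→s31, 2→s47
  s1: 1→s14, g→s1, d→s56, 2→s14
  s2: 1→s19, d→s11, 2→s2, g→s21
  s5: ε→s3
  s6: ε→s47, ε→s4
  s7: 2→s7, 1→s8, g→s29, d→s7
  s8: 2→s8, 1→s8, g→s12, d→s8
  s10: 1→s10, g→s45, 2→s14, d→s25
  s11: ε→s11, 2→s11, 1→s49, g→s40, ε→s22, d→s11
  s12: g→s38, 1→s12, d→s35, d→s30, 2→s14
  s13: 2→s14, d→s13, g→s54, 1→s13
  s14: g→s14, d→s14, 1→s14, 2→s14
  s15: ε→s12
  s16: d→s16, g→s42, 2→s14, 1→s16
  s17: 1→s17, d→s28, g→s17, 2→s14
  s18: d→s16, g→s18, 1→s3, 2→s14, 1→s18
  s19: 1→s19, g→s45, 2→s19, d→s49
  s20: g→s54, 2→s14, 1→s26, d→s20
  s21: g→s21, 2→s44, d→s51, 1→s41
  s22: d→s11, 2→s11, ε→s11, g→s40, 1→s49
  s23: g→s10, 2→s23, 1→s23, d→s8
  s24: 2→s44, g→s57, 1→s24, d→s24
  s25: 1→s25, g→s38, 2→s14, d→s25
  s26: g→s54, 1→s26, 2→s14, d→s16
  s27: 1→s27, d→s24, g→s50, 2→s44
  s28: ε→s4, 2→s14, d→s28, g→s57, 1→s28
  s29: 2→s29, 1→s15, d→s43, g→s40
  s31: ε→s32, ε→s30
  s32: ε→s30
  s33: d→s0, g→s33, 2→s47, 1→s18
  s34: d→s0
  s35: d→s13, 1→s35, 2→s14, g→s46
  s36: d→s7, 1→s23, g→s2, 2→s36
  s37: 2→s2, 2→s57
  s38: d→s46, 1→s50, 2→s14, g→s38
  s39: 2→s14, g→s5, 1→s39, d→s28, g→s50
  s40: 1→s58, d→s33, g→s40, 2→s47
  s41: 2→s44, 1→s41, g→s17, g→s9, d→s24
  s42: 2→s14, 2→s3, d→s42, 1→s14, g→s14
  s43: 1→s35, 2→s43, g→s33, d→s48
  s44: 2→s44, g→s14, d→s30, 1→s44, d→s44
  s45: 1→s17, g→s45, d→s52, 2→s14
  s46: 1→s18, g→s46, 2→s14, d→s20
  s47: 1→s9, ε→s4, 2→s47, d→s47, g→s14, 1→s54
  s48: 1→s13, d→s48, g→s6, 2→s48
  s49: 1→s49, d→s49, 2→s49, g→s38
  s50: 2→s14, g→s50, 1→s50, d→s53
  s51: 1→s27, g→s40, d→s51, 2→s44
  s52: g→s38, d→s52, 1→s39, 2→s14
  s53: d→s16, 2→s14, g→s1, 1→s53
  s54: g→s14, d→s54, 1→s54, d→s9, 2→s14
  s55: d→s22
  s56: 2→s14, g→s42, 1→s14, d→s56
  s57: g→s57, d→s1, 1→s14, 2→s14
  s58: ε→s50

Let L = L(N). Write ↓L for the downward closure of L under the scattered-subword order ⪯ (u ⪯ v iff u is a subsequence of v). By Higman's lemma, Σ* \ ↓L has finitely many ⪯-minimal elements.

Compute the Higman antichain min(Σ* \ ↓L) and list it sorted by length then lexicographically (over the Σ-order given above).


|Q|=59, |F|=45, |δ|=210 (13 ε).
min D↑ (45 st, q0=0, F={19}): 0:g→1,d→2,2→0,1→3 1:g→4,d→5,2→1,1→6 2:g→7,d→2,2→2,1→8 3:g→9,d→8,2→3,1→3 4:g→4,d→10,2→11,1→12 5:g→13,d→5,2→5,1→14 6:g→15,d→14,2→6,1→6 7:g→13,d→16,2→7,1→17 8:g→17,d→8,2→8,1→8 9:g→15,d→18,2→19,1→9 10:g→13,d→10,2→11,1→20 11:g→19,d→11,2→11,1→11 12:g→21,d→22,2→11,1→12 13:g→13,d→23,2→24,1→25 14:g→26,d→14,2→14,1→14 15:g→15,d→27,2→19,1→21 16:g→23,d→28,2→16,1→29 17:g→26,d→29,2→19,1→17 18:g→26,d→18,2→19,1→18 19:g→19,d→19,2→19,1→19 20:g→25,d→22,2→11,1→20 21:g→21,d→30,2→19,1→21 22:g→31,d→22,2→11,1→22 23:g→23,d→32,2→24,1→33 24:g→19,d→24,2→24,1→34 25:g→25,d→35,2→19,1→25 26:g→26,d→36,2→19,1→25 27:g→26,d→27,2→19,1→37 28:g→24,d→28,2→28,1→38 29:g→36,d→38,2→19,1→29 30:g→31,d→30,2→19,1→30 31:g→31,d→39,2→19,1→19 32:g→24,d→32,2→24,1→40 33:g→33,d→41,2→19,1→33 34:g→19,d→34,2→19,1→34 35:g→39,d→41,2→19,1→35 36:g→36,d→42,2→19,1→33 37:g→25,d→30,2→19,1→37 38:g→34,d→38,2→19,1→38 39:g→39,d→43,2→19,1→19 40:g→34,d→41,2→19,1→40 41:g→44,d→41,2→19,1→41 42:g→34,d→42,2→19,1→40 43:g→44,d→43,2→19,1→19 44:g→19,d→44,2→19,1→19 (ε-aug+det+¬).
'1g2': run [56, 41, 29, 2] end={s14,s3} — reject; 3/3 del acc.
'gg2g': N↓-sim [56, 52, 38, 8, 1] end={s14} — reject; 4/4 deletions ∈↓L.
'dg12': run [56, 47, 34, 23, 2] end={s14,s3} ∉↓L; 4/4 del acc.
'gg1dg1': N↓-sim [56, 52, 38, 26, 15, 6, 1] end={s14} — reject; 6/6 del acc.
'dgddgg': N↓-sim [56, 47, 34, 25, 18, 8, 1] end={s14} — reject; 6/6 del acc.
5 minimals (antichain).

min(Σ*\↓L) = [1g2, gg2g, dg12, gg1dg1, dgddgg].


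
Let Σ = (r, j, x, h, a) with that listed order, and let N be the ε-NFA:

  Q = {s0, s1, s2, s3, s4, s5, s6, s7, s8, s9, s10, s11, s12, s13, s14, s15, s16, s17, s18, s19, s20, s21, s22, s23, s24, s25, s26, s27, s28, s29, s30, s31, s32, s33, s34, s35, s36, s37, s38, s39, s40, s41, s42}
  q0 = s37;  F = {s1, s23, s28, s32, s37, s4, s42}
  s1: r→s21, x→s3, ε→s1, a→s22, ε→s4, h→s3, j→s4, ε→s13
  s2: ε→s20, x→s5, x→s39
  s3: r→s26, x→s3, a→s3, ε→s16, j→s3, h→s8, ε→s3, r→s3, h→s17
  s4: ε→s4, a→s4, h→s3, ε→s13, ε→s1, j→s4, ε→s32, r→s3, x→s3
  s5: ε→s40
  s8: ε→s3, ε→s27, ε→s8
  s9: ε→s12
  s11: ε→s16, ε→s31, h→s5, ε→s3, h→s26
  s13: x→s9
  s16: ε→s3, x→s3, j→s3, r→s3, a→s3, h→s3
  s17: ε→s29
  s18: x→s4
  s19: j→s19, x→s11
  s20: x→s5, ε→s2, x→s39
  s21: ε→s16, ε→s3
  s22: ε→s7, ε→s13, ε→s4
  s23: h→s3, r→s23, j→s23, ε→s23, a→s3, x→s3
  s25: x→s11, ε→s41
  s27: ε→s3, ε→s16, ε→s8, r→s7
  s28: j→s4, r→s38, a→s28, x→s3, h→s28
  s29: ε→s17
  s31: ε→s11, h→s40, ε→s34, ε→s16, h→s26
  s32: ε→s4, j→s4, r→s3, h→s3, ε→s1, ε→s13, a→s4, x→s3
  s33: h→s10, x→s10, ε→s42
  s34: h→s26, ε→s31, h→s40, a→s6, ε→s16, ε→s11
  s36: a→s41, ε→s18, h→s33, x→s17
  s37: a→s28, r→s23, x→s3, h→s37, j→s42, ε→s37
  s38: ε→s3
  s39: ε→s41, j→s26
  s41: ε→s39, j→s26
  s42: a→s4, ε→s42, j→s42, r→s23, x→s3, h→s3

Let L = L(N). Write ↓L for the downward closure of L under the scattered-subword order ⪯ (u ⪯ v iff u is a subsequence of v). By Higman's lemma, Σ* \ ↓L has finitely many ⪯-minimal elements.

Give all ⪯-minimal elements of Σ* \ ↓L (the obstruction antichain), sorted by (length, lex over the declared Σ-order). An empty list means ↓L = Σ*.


|Q|=43, |F|=7, |δ|=119 (48 ε).
min D↑ (6 st, q0=0, F={3}): 0:r→1,j→2,x→3,h→0,a→4 1:r→1,j→1,x→3,h→3,a→3 2:r→1,j→2,x→3,h→3,a→5 3:r→3,j→3,x→3,h→3,a→3 4:r→3,j→5,x→3,h→4,a→4 5:r→3,j→5,x→3,h→3,a→5.
'x': N↓-sim [21, 10] end={s12,s16,s17,s26,s27,s29,s3,s7,s8,s9} ∉↓L; 1/1 deletions ∈↓L.
'rh': N↓-sim [21, 11, 8] end={s16,s17,s26,s27,s29,s3,s7,s8} rej; 2/2 del acc.
'ra': N↓-sim [21, 11, 8] end={s16,s17,s26,s27,s29,s3,s7,s8} — reject; 2/2 deletions ∈↓L.
'jh': run [21, 18, 8] end={s16,s17,s26,s27,s29,s3,s7,s8} — reject; 2/2 single-dels accept.
'ar': run [21, 18, 10] end={s16,s17,s21,s26,s27,s29,s3,s38,s7,s8} — reject; 2/2 del acc.
5 minimals (antichain).

Antichain: [x, rh, ra, jh, ar].


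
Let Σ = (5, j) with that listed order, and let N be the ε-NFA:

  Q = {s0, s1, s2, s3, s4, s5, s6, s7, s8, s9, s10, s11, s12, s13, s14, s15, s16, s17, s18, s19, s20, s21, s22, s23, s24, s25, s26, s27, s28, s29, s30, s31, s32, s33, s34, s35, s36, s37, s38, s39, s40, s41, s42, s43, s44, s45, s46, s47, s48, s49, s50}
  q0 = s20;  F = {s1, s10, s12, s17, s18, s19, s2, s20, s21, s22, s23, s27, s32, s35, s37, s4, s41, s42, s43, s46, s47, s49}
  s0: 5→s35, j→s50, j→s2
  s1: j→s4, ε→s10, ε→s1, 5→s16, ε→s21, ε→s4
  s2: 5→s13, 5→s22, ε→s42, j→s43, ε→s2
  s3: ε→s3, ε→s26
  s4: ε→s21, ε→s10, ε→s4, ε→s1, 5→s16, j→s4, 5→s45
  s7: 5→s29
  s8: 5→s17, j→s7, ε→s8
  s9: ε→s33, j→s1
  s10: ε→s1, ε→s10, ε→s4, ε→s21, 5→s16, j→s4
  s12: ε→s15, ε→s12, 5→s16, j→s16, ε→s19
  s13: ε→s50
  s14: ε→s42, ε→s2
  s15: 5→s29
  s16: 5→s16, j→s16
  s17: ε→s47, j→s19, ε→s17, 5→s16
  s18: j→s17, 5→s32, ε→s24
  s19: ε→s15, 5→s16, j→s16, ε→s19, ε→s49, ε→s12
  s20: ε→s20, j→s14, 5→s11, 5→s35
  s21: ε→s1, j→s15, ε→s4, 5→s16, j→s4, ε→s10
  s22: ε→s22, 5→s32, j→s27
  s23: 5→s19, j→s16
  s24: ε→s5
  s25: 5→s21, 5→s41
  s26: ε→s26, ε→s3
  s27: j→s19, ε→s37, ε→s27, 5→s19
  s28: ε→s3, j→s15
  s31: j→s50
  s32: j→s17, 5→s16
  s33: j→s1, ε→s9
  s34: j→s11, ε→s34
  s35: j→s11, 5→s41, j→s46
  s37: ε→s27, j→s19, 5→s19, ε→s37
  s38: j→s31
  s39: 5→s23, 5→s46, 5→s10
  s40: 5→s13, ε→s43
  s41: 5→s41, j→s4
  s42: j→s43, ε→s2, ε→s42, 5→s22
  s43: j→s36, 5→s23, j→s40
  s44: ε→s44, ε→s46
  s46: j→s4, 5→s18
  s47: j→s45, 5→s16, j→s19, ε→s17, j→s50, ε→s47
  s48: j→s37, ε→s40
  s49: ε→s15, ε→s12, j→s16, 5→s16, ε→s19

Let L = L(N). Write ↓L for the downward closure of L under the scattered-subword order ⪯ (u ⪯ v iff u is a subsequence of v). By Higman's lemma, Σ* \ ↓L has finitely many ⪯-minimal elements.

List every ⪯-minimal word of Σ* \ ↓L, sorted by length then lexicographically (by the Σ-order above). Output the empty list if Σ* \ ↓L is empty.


min(Σ*\↓L) = [55j5, 5jj5, j555, jj5j, j5jjj].

|Q|=51, |F|=22, |δ|=131 (57 ε).
min D↑ (15 st, q0=0, F={12}): 0:5→1,j→2 1:5→3,j→4 2:5→5,j→6 3:5→3,j→7 4:5→8,j→7 5:5→9,j→10 6:5→11,j→6 7:5→12,j→7 8:5→9,j→13 9:5→12,j→13 10:5→14,j→14 11:5→14,j→12 12:5→12,j→12 13:5→12,j→14 14:5→12,j→12 [Hopcroft].
'55j5': run [34, 27, 19, 14, 3] end={s16,s29,s45} — reject; 4/4 deletions ∈↓L.
'5jj5': |S_i|=[34, 27, 22, 14, 3] end={s16,s29,s45} ∉↓L; 4/4 single-dels accept.
'j555': N↓-sim [34, 31, 19, 11, 2] end={s16,s29} ∉↓L; 4/4 del acc.
'jj5j': |S_i|=[34, 31, 21, 10, 1] end={s16} ∉↓L; 4/4 del acc.
'j5jjj': |S_i|=[34, 31, 19, 12, 8, 1] end={s16} rej; 5/5 deletions ∈↓L.
5 words, ⪯-incomp.
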